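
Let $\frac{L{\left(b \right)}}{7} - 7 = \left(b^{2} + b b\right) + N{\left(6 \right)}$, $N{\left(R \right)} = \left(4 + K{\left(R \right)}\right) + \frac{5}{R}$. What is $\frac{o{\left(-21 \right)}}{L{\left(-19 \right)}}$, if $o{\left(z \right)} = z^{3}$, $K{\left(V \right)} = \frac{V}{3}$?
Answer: $- \frac{7938}{4415} \approx -1.798$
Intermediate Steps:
$K{\left(V \right)} = \frac{V}{3}$ ($K{\left(V \right)} = V \frac{1}{3} = \frac{V}{3}$)
$N{\left(R \right)} = 4 + \frac{5}{R} + \frac{R}{3}$ ($N{\left(R \right)} = \left(4 + \frac{R}{3}\right) + \frac{5}{R} = 4 + \frac{5}{R} + \frac{R}{3}$)
$L{\left(b \right)} = \frac{581}{6} + 14 b^{2}$ ($L{\left(b \right)} = 49 + 7 \left(\left(b^{2} + b b\right) + \left(4 + \frac{5}{6} + \frac{1}{3} \cdot 6\right)\right) = 49 + 7 \left(\left(b^{2} + b^{2}\right) + \left(4 + 5 \cdot \frac{1}{6} + 2\right)\right) = 49 + 7 \left(2 b^{2} + \left(4 + \frac{5}{6} + 2\right)\right) = 49 + 7 \left(2 b^{2} + \frac{41}{6}\right) = 49 + 7 \left(\frac{41}{6} + 2 b^{2}\right) = 49 + \left(\frac{287}{6} + 14 b^{2}\right) = \frac{581}{6} + 14 b^{2}$)
$\frac{o{\left(-21 \right)}}{L{\left(-19 \right)}} = \frac{\left(-21\right)^{3}}{\frac{581}{6} + 14 \left(-19\right)^{2}} = - \frac{9261}{\frac{581}{6} + 14 \cdot 361} = - \frac{9261}{\frac{581}{6} + 5054} = - \frac{9261}{\frac{30905}{6}} = \left(-9261\right) \frac{6}{30905} = - \frac{7938}{4415}$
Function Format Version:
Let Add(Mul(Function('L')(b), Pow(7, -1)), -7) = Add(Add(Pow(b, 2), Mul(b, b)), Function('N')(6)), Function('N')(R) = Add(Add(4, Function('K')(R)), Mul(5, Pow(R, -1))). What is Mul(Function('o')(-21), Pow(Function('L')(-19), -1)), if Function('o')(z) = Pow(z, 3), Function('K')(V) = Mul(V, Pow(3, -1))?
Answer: Rational(-7938, 4415) ≈ -1.7980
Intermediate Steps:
Function('K')(V) = Mul(Rational(1, 3), V) (Function('K')(V) = Mul(V, Rational(1, 3)) = Mul(Rational(1, 3), V))
Function('N')(R) = Add(4, Mul(5, Pow(R, -1)), Mul(Rational(1, 3), R)) (Function('N')(R) = Add(Add(4, Mul(Rational(1, 3), R)), Mul(5, Pow(R, -1))) = Add(4, Mul(5, Pow(R, -1)), Mul(Rational(1, 3), R)))
Function('L')(b) = Add(Rational(581, 6), Mul(14, Pow(b, 2))) (Function('L')(b) = Add(49, Mul(7, Add(Add(Pow(b, 2), Mul(b, b)), Add(4, Mul(5, Pow(6, -1)), Mul(Rational(1, 3), 6))))) = Add(49, Mul(7, Add(Add(Pow(b, 2), Pow(b, 2)), Add(4, Mul(5, Rational(1, 6)), 2)))) = Add(49, Mul(7, Add(Mul(2, Pow(b, 2)), Add(4, Rational(5, 6), 2)))) = Add(49, Mul(7, Add(Mul(2, Pow(b, 2)), Rational(41, 6)))) = Add(49, Mul(7, Add(Rational(41, 6), Mul(2, Pow(b, 2))))) = Add(49, Add(Rational(287, 6), Mul(14, Pow(b, 2)))) = Add(Rational(581, 6), Mul(14, Pow(b, 2))))
Mul(Function('o')(-21), Pow(Function('L')(-19), -1)) = Mul(Pow(-21, 3), Pow(Add(Rational(581, 6), Mul(14, Pow(-19, 2))), -1)) = Mul(-9261, Pow(Add(Rational(581, 6), Mul(14, 361)), -1)) = Mul(-9261, Pow(Add(Rational(581, 6), 5054), -1)) = Mul(-9261, Pow(Rational(30905, 6), -1)) = Mul(-9261, Rational(6, 30905)) = Rational(-7938, 4415)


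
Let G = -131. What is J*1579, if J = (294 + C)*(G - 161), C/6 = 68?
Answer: -323669736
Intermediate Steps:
C = 408 (C = 6*68 = 408)
J = -204984 (J = (294 + 408)*(-131 - 161) = 702*(-292) = -204984)
J*1579 = -204984*1579 = -323669736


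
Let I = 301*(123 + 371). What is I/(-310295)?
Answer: -148694/310295 ≈ -0.47920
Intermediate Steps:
I = 148694 (I = 301*494 = 148694)
I/(-310295) = 148694/(-310295) = 148694*(-1/310295) = -148694/310295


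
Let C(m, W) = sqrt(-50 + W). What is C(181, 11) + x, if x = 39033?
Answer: 39033 + I*sqrt(39) ≈ 39033.0 + 6.245*I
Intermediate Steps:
C(181, 11) + x = sqrt(-50 + 11) + 39033 = sqrt(-39) + 39033 = I*sqrt(39) + 39033 = 39033 + I*sqrt(39)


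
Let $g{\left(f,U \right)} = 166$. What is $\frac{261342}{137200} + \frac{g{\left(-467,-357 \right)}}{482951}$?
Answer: $\frac{9017011103}{4732919800} \approx 1.9052$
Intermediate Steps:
$\frac{261342}{137200} + \frac{g{\left(-467,-357 \right)}}{482951} = \frac{261342}{137200} + \frac{166}{482951} = 261342 \cdot \frac{1}{137200} + 166 \cdot \frac{1}{482951} = \frac{130671}{68600} + \frac{166}{482951} = \frac{9017011103}{4732919800}$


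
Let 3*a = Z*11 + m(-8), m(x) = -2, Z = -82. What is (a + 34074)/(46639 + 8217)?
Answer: 50659/82284 ≈ 0.61566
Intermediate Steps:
a = -904/3 (a = (-82*11 - 2)/3 = (-902 - 2)/3 = (⅓)*(-904) = -904/3 ≈ -301.33)
(a + 34074)/(46639 + 8217) = (-904/3 + 34074)/(46639 + 8217) = (101318/3)/54856 = (101318/3)*(1/54856) = 50659/82284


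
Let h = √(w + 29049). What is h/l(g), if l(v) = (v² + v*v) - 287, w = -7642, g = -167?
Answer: √21407/55491 ≈ 0.0026367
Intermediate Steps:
l(v) = -287 + 2*v² (l(v) = (v² + v²) - 287 = 2*v² - 287 = -287 + 2*v²)
h = √21407 (h = √(-7642 + 29049) = √21407 ≈ 146.31)
h/l(g) = √21407/(-287 + 2*(-167)²) = √21407/(-287 + 2*27889) = √21407/(-287 + 55778) = √21407/55491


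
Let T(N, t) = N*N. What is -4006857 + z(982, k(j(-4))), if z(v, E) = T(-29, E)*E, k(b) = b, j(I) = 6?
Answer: -4001811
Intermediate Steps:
T(N, t) = N²
z(v, E) = 841*E (z(v, E) = (-29)²*E = 841*E)
-4006857 + z(982, k(j(-4))) = -4006857 + 841*6 = -4006857 + 5046 = -4001811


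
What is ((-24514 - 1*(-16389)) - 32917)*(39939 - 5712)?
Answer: -1404744534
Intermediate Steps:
((-24514 - 1*(-16389)) - 32917)*(39939 - 5712) = ((-24514 + 16389) - 32917)*34227 = (-8125 - 32917)*34227 = -41042*34227 = -1404744534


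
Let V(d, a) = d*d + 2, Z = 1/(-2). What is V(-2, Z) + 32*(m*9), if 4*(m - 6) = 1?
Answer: 1806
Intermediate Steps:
Z = -½ ≈ -0.50000
m = 25/4 (m = 6 + (¼)*1 = 6 + ¼ = 25/4 ≈ 6.2500)
V(d, a) = 2 + d² (V(d, a) = d² + 2 = 2 + d²)
V(-2, Z) + 32*(m*9) = (2 + (-2)²) + 32*((25/4)*9) = (2 + 4) + 32*(225/4) = 6 + 1800 = 1806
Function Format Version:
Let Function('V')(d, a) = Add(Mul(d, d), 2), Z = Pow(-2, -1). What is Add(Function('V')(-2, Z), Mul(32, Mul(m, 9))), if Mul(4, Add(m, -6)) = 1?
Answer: 1806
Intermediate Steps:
Z = Rational(-1, 2) ≈ -0.50000
m = Rational(25, 4) (m = Add(6, Mul(Rational(1, 4), 1)) = Add(6, Rational(1, 4)) = Rational(25, 4) ≈ 6.2500)
Function('V')(d, a) = Add(2, Pow(d, 2)) (Function('V')(d, a) = Add(Pow(d, 2), 2) = Add(2, Pow(d, 2)))
Add(Function('V')(-2, Z), Mul(32, Mul(m, 9))) = Add(Add(2, Pow(-2, 2)), Mul(32, Mul(Rational(25, 4), 9))) = Add(Add(2, 4), Mul(32, Rational(225, 4))) = Add(6, 1800) = 1806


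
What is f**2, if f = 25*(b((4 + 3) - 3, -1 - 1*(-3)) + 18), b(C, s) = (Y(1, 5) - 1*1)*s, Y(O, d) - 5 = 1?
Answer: 490000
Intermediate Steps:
Y(O, d) = 6 (Y(O, d) = 5 + 1 = 6)
b(C, s) = 5*s (b(C, s) = (6 - 1*1)*s = (6 - 1)*s = 5*s)
f = 700 (f = 25*(5*(-1 - 1*(-3)) + 18) = 25*(5*(-1 + 3) + 18) = 25*(5*2 + 18) = 25*(10 + 18) = 25*28 = 700)
f**2 = 700**2 = 490000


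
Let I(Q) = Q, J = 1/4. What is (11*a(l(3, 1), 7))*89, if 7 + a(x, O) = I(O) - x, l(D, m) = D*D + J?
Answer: -36223/4 ≈ -9055.8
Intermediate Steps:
J = 1/4 ≈ 0.25000
l(D, m) = 1/4 + D**2 (l(D, m) = D*D + 1/4 = D**2 + 1/4 = 1/4 + D**2)
a(x, O) = -7 + O - x (a(x, O) = -7 + (O - x) = -7 + O - x)
(11*a(l(3, 1), 7))*89 = (11*(-7 + 7 - (1/4 + 3**2)))*89 = (11*(-7 + 7 - (1/4 + 9)))*89 = (11*(-7 + 7 - 1*37/4))*89 = (11*(-7 + 7 - 37/4))*89 = (11*(-37/4))*89 = -407/4*89 = -36223/4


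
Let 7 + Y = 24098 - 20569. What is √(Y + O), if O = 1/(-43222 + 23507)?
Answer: √1368935254735/19715 ≈ 59.346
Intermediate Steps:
Y = 3522 (Y = -7 + (24098 - 20569) = -7 + 3529 = 3522)
O = -1/19715 (O = 1/(-19715) = -1/19715 ≈ -5.0723e-5)
√(Y + O) = √(3522 - 1/19715) = √(69436229/19715) = √1368935254735/19715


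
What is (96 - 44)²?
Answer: 2704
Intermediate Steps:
(96 - 44)² = 52² = 2704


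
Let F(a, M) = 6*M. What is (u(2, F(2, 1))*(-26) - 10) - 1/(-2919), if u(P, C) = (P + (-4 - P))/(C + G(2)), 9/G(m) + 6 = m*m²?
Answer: -277/2919 ≈ -0.094895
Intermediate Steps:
G(m) = 9/(-6 + m³) (G(m) = 9/(-6 + m*m²) = 9/(-6 + m³))
u(P, C) = -4/(9/2 + C) (u(P, C) = (P + (-4 - P))/(C + 9/(-6 + 2³)) = -4/(C + 9/(-6 + 8)) = -4/(C + 9/2) = -4/(9/2 + C))
(u(2, F(2, 1))*(-26) - 10) - 1/(-2919) = (-8/(9 + 2*(6*1))*(-26) - 10) - 1/(-2919) = (-8/(9 + 2*6)*(-26) - 10) - 1*(-1/2919) = (-8/(9 + 12)*(-26) - 10) + 1/2919 = (-8/21*(-26) - 10) + 1/2919 = (208/21 - 10) + 1/2919 = -2/21 + 1/2919 = -277/2919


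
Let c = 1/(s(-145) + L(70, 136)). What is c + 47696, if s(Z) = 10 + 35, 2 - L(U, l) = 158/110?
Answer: 119526231/2506 ≈ 47696.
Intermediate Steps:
L(U, l) = 31/55 (L(U, l) = 2 - 158/110 = 2 - 1*79/55 = 2 - 79/55 = 31/55)
s(Z) = 45
c = 55/2506 (c = 1/(45 + 31/55) = 1/(2506/55) = 55/2506 ≈ 0.021947)
c + 47696 = 55/2506 + 47696 = 119526231/2506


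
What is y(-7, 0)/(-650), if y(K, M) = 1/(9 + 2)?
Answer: -1/7150 ≈ -0.00013986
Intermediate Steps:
y(K, M) = 1/11
y(-7, 0)/(-650) = (1/11)/(-650) = (1/11)*(-1/650) = -1/7150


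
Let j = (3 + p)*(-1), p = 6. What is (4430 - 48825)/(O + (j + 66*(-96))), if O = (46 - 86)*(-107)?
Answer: 8879/413 ≈ 21.499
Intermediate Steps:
O = 4280 (O = -40*(-107) = 4280)
j = -9 (j = (3 + 6)*(-1) = 9*(-1) = -9)
(4430 - 48825)/(O + (j + 66*(-96))) = (4430 - 48825)/(4280 + (-9 + 66*(-96))) = -44395/(4280 + (-9 - 6336)) = -44395/(4280 - 6345) = -44395/(-2065) = -44395*(-1/2065) = 8879/413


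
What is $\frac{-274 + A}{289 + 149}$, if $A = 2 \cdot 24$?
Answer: $- \frac{113}{219} \approx -0.51598$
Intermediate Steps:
$A = 48$
$\frac{-274 + A}{289 + 149} = \frac{-274 + 48}{289 + 149} = - \frac{226}{438} = \left(-226\right) \frac{1}{438} = - \frac{113}{219}$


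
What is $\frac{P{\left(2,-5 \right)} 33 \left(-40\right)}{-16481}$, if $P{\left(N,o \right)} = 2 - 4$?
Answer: $- \frac{2640}{16481} \approx -0.16018$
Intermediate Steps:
$P{\left(N,o \right)} = -2$
$\frac{P{\left(2,-5 \right)} 33 \left(-40\right)}{-16481} = \frac{\left(-2\right) 33 \left(-40\right)}{-16481} = \left(-66\right) \left(-40\right) \left(- \frac{1}{16481}\right) = 2640 \left(- \frac{1}{16481}\right) = - \frac{2640}{16481}$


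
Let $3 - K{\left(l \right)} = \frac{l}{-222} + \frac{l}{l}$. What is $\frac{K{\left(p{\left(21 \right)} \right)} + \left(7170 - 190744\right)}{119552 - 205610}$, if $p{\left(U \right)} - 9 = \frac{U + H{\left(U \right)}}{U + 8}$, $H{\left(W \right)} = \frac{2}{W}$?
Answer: $\frac{6204640333}{2908717371} \approx 2.1331$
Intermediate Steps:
$p{\left(U \right)} = 9 + \frac{U + \frac{2}{U}}{8 + U}$ ($p{\left(U \right)} = 9 + \frac{U + \frac{2}{U}}{U + 8} = 9 + \frac{U + \frac{2}{U}}{8 + U}$)
$K{\left(l \right)} = 2 + \frac{l}{222}$ ($K{\left(l \right)} = 3 - \left(\frac{l}{-222} + \frac{l}{l}\right) = 3 - \left(l \left(- \frac{1}{222}\right) + 1\right) = 3 - \left(- \frac{l}{222} + 1\right) = 3 - \left(1 - \frac{l}{222}\right) = 3 + \left(-1 + \frac{l}{222}\right) = 2 + \frac{l}{222}$)
$\frac{K{\left(p{\left(21 \right)} \right)} + \left(7170 - 190744\right)}{119552 - 205610} = \frac{\left(2 + \frac{2 \cdot \frac{1}{21} \frac{1}{8 + 21} \left(1 + 21 \left(36 + 5 \cdot 21\right)\right)}{222}\right) + \left(7170 - 190744\right)}{119552 - 205610} = \frac{\left(2 + \frac{2 \cdot \frac{1}{21} \cdot \frac{1}{29} \left(1 + 21 \left(36 + 105\right)\right)}{222}\right) + \left(7170 - 190744\right)}{-86058} = \left(\left(2 + \frac{2 \cdot \frac{1}{21} \cdot \frac{1}{29} \left(1 + 21 \cdot 141\right)}{222}\right) - 183574\right) \left(- \frac{1}{86058}\right) = \left(\left(2 + \frac{2 \cdot \frac{1}{21} \cdot \frac{1}{29} \left(1 + 2961\right)}{222}\right) - 183574\right) \left(- \frac{1}{86058}\right) = \left(\left(2 + \frac{2 \cdot \frac{1}{21} \cdot \frac{1}{29} \cdot 2962}{222}\right) - 183574\right) \left(- \frac{1}{86058}\right) = \left(\left(2 + \frac{1}{222} \cdot \frac{5924}{609}\right) - 183574\right) \left(- \frac{1}{86058}\right) = \left(\left(2 + \frac{2962}{67599}\right) - 183574\right) \left(- \frac{1}{86058}\right) = \left(\frac{138160}{67599} - 183574\right) \left(- \frac{1}{86058}\right) = \left(- \frac{12409280666}{67599}\right) \left(- \frac{1}{86058}\right) = \frac{6204640333}{2908717371}$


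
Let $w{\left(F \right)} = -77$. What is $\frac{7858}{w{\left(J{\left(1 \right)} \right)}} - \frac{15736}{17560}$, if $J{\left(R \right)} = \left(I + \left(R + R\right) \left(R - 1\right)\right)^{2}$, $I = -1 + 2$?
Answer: $- \frac{17399769}{169015} \approx -102.95$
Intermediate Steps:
$I = 1$
$J{\left(R \right)} = \left(1 + 2 R \left(-1 + R\right)\right)^{2}$ ($J{\left(R \right)} = \left(1 + \left(R + R\right) \left(R - 1\right)\right)^{2} = \left(1 + 2 R \left(-1 + R\right)\right)^{2}$)
$\frac{7858}{w{\left(J{\left(1 \right)} \right)}} - \frac{15736}{17560} = \frac{7858}{-77} - \frac{15736}{17560} = 7858 \left(- \frac{1}{77}\right) - \frac{1967}{2195} = - \frac{7858}{77} - \frac{1967}{2195} = - \frac{17399769}{169015}$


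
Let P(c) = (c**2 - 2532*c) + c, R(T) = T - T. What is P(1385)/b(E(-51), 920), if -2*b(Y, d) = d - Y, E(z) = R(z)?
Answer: 158721/46 ≈ 3450.5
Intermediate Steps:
R(T) = 0
E(z) = 0
P(c) = c**2 - 2531*c
b(Y, d) = Y/2 - d/2 (b(Y, d) = -(d - Y)/2 = Y/2 - d/2)
P(1385)/b(E(-51), 920) = (1385*(-2531 + 1385))/((1/2)*0 - 1/2*920) = (1385*(-1146))/(0 - 460) = -1587210/(-460) = -1587210*(-1/460) = 158721/46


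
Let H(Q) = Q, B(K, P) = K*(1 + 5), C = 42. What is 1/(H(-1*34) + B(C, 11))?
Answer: 1/218 ≈ 0.0045872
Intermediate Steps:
B(K, P) = 6*K (B(K, P) = K*6 = 6*K)
1/(H(-1*34) + B(C, 11)) = 1/(-1*34 + 6*42) = 1/(-34 + 252) = 1/218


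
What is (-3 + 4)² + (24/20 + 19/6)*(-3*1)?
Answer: -121/10 ≈ -12.100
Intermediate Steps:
(-3 + 4)² + (24/20 + 19/6)*(-3*1) = 1² + (24*(1/20) + 19*(⅙))*(-3) = 1 + (6/5 + 19/6)*(-3) = 1 + (131/30)*(-3) = 1 - 131/10 = -121/10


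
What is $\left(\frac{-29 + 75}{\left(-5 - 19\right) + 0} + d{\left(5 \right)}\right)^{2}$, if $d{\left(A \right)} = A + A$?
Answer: $\frac{9409}{144} \approx 65.34$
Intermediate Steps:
$d{\left(A \right)} = 2 A$
$\left(\frac{-29 + 75}{\left(-5 - 19\right) + 0} + d{\left(5 \right)}\right)^{2} = \left(\frac{-29 + 75}{\left(-5 - 19\right) + 0} + 2 \cdot 5\right)^{2} = \left(\frac{46}{\left(-5 - 19\right) + 0} + 10\right)^{2} = \left(\frac{46}{-24 + 0} + 10\right)^{2} = \left(\frac{46}{-24} + 10\right)^{2} = \left(46 \left(- \frac{1}{24}\right) + 10\right)^{2} = \left(- \frac{23}{12} + 10\right)^{2} = \left(\frac{97}{12}\right)^{2} = \frac{9409}{144}$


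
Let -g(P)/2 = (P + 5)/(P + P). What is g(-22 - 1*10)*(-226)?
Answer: 3051/16 ≈ 190.69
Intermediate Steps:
g(P) = -(5 + P)/P (g(P) = -2*(P + 5)/(P + P) = -2*(5 + P)/(2*P) = -2*(5 + P)*1/(2*P) = -(5 + P)/P)
g(-22 - 1*10)*(-226) = ((-5 - (-22 - 1*10))/(-22 - 1*10))*(-226) = ((-5 - (-22 - 10))/(-22 - 10))*(-226) = ((-5 - 1*(-32))/(-32))*(-226) = -(-5 + 32)/32*(-226) = -1/32*27*(-226) = -27/32*(-226) = 3051/16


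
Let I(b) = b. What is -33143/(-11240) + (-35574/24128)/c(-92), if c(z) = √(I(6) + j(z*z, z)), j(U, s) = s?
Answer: 33143/11240 + 17787*I*√86/1037504 ≈ 2.9487 + 0.15899*I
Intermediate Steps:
c(z) = √(6 + z)
-33143/(-11240) + (-35574/24128)/c(-92) = -33143/(-11240) + (-35574/24128)/(√(6 - 92)) = -33143*(-1/11240) + (-35574*1/24128)/(√(-86)) = 33143/11240 - 17787*(-I*√86/86)/12064 = 33143/11240 - (-17787)*I*√86/1037504 = 33143/11240 + 17787*I*√86/1037504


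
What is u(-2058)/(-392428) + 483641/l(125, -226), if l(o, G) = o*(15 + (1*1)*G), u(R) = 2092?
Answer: -47462361712/2587572125 ≈ -18.342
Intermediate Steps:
l(o, G) = o*(15 + G) (l(o, G) = o*(15 + 1*G) = o*(15 + G))
u(-2058)/(-392428) + 483641/l(125, -226) = 2092/(-392428) + 483641/((125*(15 - 226))) = 2092*(-1/392428) + 483641/((125*(-211))) = -523/98107 + 483641/(-26375) = -523/98107 + 483641*(-1/26375) = -523/98107 - 483641/26375 = -47462361712/2587572125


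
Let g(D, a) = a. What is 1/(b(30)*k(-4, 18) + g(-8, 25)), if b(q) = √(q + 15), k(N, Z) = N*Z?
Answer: -5/46531 - 216*√5/232655 ≈ -0.0021835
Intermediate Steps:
b(q) = √(15 + q)
1/(b(30)*k(-4, 18) + g(-8, 25)) = 1/(√(15 + 30)*(-4*18) + 25) = 1/(√45*(-72) + 25) = 1/((3*√5)*(-72) + 25) = 1/(-216*√5 + 25) = 1/(25 - 216*√5)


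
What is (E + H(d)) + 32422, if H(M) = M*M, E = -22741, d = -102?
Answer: 20085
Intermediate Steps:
H(M) = M**2
(E + H(d)) + 32422 = (-22741 + (-102)**2) + 32422 = (-22741 + 10404) + 32422 = -12337 + 32422 = 20085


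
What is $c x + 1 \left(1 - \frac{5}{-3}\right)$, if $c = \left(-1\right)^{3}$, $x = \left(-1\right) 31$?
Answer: $\frac{101}{3} \approx 33.667$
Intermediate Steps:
$x = -31$
$c = -1$
$c x + 1 \left(1 - \frac{5}{-3}\right) = \left(-1\right) \left(-31\right) + 1 \left(1 - \frac{5}{-3}\right) = 31 + 1 \left(1 - - \frac{5}{3}\right) = 31 + 1 \left(1 + \frac{5}{3}\right) = 31 + 1 \cdot \frac{8}{3} = 31 + \frac{8}{3} = \frac{101}{3}$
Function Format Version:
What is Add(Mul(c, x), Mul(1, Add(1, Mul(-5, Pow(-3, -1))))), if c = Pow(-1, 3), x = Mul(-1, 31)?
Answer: Rational(101, 3) ≈ 33.667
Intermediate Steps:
x = -31
c = -1
Add(Mul(c, x), Mul(1, Add(1, Mul(-5, Pow(-3, -1))))) = Add(Mul(-1, -31), Mul(1, Add(1, Mul(-5, Pow(-3, -1))))) = Add(31, Mul(1, Add(1, Mul(-5, Rational(-1, 3))))) = Add(31, Mul(1, Add(1, Rational(5, 3)))) = Add(31, Mul(1, Rational(8, 3))) = Add(31, Rational(8, 3)) = Rational(101, 3)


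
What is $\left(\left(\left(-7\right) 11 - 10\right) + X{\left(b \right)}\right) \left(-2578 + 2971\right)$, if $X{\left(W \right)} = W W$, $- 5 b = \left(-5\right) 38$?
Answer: $533301$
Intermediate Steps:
$b = 38$ ($b = - \frac{\left(-5\right) 38}{5} = \left(- \frac{1}{5}\right) \left(-190\right) = 38$)
$X{\left(W \right)} = W^{2}$
$\left(\left(\left(-7\right) 11 - 10\right) + X{\left(b \right)}\right) \left(-2578 + 2971\right) = \left(\left(\left(-7\right) 11 - 10\right) + 38^{2}\right) \left(-2578 + 2971\right) = \left(\left(-77 - 10\right) + 1444\right) 393 = \left(-87 + 1444\right) 393 = 1357 \cdot 393 = 533301$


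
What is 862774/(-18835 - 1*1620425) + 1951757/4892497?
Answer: -510841013429/4010037316110 ≈ -0.12739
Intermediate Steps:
862774/(-18835 - 1*1620425) + 1951757/4892497 = 862774/(-18835 - 1620425) + 1951757*(1/4892497) = 862774/(-1639260) + 1951757/4892497 = 862774*(-1/1639260) + 1951757/4892497 = -431387/819630 + 1951757/4892497 = -510841013429/4010037316110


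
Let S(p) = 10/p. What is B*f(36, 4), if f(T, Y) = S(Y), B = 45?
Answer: 225/2 ≈ 112.50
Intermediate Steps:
f(T, Y) = 10/Y
B*f(36, 4) = 45*(10/4) = 45*(10*(¼)) = 45*(5/2) = 225/2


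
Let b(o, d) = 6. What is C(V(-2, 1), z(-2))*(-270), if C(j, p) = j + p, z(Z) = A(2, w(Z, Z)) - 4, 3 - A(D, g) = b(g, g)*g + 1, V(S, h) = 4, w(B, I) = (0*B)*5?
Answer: -540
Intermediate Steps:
w(B, I) = 0 (w(B, I) = 0*5 = 0)
A(D, g) = 2 - 6*g (A(D, g) = 3 - (6*g + 1) = 3 - (1 + 6*g) = 3 + (-1 - 6*g) = 2 - 6*g)
z(Z) = -2 (z(Z) = (2 - 6*0) - 4 = (2 + 0) - 4 = 2 - 4 = -2)
C(V(-2, 1), z(-2))*(-270) = (4 - 2)*(-270) = 2*(-270) = -540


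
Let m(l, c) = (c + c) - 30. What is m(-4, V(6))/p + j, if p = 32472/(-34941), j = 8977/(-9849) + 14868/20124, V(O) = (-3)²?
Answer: 63266261965/4966043082 ≈ 12.740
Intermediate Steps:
V(O) = 9
m(l, c) = -30 + 2*c (m(l, c) = 2*c - 30 = -30 + 2*c)
j = -950506/5505591 (j = 8977*(-1/9849) + 14868*(1/20124) = -8977/9849 + 413/559 = -950506/5505591 ≈ -0.17264)
p = -10824/11647 (p = 32472*(-1/34941) = -10824/11647 ≈ -0.92934)
m(-4, V(6))/p + j = (-30 + 2*9)/(-10824/11647) - 950506/5505591 = (-30 + 18)*(-11647/10824) - 950506/5505591 = -12*(-11647/10824) - 950506/5505591 = 11647/902 - 950506/5505591 = 63266261965/4966043082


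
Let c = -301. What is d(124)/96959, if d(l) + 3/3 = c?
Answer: -302/96959 ≈ -0.0031147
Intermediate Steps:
d(l) = -302 (d(l) = -1 - 301 = -302)
d(124)/96959 = -302/96959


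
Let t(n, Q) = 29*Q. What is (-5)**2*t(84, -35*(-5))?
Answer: 126875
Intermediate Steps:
(-5)**2*t(84, -35*(-5)) = (-5)**2*(29*(-35*(-5))) = 25*(29*175) = 25*5075 = 126875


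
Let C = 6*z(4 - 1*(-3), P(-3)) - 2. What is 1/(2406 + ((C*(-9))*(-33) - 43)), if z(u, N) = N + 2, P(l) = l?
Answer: -1/13 ≈ -0.076923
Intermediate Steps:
z(u, N) = 2 + N
C = -8 (C = 6*(2 - 3) - 2 = 6*(-1) - 2 = -6 - 2 = -8)
1/(2406 + ((C*(-9))*(-33) - 43)) = 1/(2406 + (-8*(-9)*(-33) - 43)) = 1/(2406 + (72*(-33) - 43)) = 1/(2406 + (-2376 - 43)) = 1/(2406 - 2419) = 1/(-13) = -1/13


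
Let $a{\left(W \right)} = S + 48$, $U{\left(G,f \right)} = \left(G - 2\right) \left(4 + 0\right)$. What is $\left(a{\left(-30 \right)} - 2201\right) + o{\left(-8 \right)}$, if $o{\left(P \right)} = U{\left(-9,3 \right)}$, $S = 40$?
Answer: $-2157$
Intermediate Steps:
$U{\left(G,f \right)} = -8 + 4 G$ ($U{\left(G,f \right)} = \left(-2 + G\right) 4 = -8 + 4 G$)
$a{\left(W \right)} = 88$ ($a{\left(W \right)} = 40 + 48 = 88$)
$o{\left(P \right)} = -44$ ($o{\left(P \right)} = -8 + 4 \left(-9\right) = -8 - 36 = -44$)
$\left(a{\left(-30 \right)} - 2201\right) + o{\left(-8 \right)} = \left(88 - 2201\right) - 44 = -2113 - 44 = -2157$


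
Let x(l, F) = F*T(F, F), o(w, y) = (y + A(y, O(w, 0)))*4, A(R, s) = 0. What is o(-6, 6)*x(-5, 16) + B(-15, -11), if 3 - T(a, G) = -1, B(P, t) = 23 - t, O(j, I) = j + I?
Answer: 1570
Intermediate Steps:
O(j, I) = I + j
T(a, G) = 4 (T(a, G) = 3 - 1*(-1) = 3 + 1 = 4)
o(w, y) = 4*y (o(w, y) = (y + 0)*4 = y*4 = 4*y)
x(l, F) = 4*F (x(l, F) = F*4 = 4*F)
o(-6, 6)*x(-5, 16) + B(-15, -11) = (4*6)*(4*16) + (23 - 1*(-11)) = 24*64 + (23 + 11) = 1536 + 34 = 1570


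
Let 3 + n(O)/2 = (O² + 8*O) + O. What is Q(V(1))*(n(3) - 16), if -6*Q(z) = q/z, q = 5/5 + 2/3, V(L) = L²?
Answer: -125/9 ≈ -13.889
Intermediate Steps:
n(O) = -6 + 2*O² + 18*O (n(O) = -6 + 2*((O² + 8*O) + O) = -6 + 2*(O² + 9*O) = -6 + (2*O² + 18*O) = -6 + 2*O² + 18*O)
q = 5/3 (q = 5*(⅕) + 2*(⅓) = 1 + ⅔ = 5/3 ≈ 1.6667)
Q(z) = -5/(18*z)
Q(V(1))*(n(3) - 16) = (-5/(18*(1²)))*((-6 + 2*3² + 18*3) - 16) = (-5/18/1)*((-6 + 2*9 + 54) - 16) = (-5/18*1)*((-6 + 18 + 54) - 16) = -5*(66 - 16)/18 = -5/18*50 = -125/9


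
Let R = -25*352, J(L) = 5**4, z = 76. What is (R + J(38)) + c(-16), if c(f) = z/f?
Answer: -32719/4 ≈ -8179.8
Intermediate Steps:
J(L) = 625
c(f) = 76/f
R = -8800
(R + J(38)) + c(-16) = (-8800 + 625) + 76/(-16) = -8175 + 76*(-1/16) = -8175 - 19/4 = -32719/4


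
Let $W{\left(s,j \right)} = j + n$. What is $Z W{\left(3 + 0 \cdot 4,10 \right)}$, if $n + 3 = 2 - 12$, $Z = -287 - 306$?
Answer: $1779$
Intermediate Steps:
$Z = -593$ ($Z = -287 - 306 = -593$)
$n = -13$ ($n = -3 + \left(2 - 12\right) = -3 - 10 = -13$)
$W{\left(s,j \right)} = -13 + j$ ($W{\left(s,j \right)} = j - 13 = -13 + j$)
$Z W{\left(3 + 0 \cdot 4,10 \right)} = - 593 \left(-13 + 10\right) = \left(-593\right) \left(-3\right) = 1779$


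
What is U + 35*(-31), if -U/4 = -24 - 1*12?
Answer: -941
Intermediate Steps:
U = 144 (U = -4*(-24 - 1*12) = -4*(-24 - 12) = -4*(-36) = 144)
U + 35*(-31) = 144 + 35*(-31) = 144 - 1085 = -941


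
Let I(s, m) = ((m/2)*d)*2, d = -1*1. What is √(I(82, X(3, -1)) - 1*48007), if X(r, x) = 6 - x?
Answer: I*√48014 ≈ 219.12*I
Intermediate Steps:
d = -1
I(s, m) = -m (I(s, m) = ((m/2)*(-1))*2 = -m/2*2 = -m)
√(I(82, X(3, -1)) - 1*48007) = √(-(6 - 1*(-1)) - 1*48007) = √(-(6 + 1) - 48007) = √(-1*7 - 48007) = √(-7 - 48007) = √(-48014) = I*√48014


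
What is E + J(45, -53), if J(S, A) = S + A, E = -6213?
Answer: -6221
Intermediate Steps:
J(S, A) = A + S
E + J(45, -53) = -6213 + (-53 + 45) = -6213 - 8 = -6221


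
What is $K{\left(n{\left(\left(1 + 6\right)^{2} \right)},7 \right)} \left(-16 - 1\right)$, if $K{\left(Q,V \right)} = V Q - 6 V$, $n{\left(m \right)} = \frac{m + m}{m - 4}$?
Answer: $\frac{20468}{45} \approx 454.84$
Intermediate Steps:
$n{\left(m \right)} = \frac{2 m}{-4 + m}$
$K{\left(Q,V \right)} = - 6 V + Q V$ ($K{\left(Q,V \right)} = Q V - 6 V = - 6 V + Q V$)
$K{\left(n{\left(\left(1 + 6\right)^{2} \right)},7 \right)} \left(-16 - 1\right) = 7 \left(-6 + \frac{2 \left(1 + 6\right)^{2}}{-4 + \left(1 + 6\right)^{2}}\right) \left(-16 - 1\right) = 7 \left(-6 + \frac{2 \cdot 7^{2}}{-4 + 7^{2}}\right) \left(-17\right) = 7 \left(-6 + 2 \cdot 49 \frac{1}{-4 + 49}\right) \left(-17\right) = 7 \left(-6 + 2 \cdot 49 \cdot \frac{1}{45}\right) \left(-17\right) = 7 \left(-6 + \frac{98}{45}\right) \left(-17\right) = 7 \left(- \frac{172}{45}\right) \left(-17\right) = \left(- \frac{1204}{45}\right) \left(-17\right) = \frac{20468}{45}$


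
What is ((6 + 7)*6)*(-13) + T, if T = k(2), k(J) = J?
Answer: -1012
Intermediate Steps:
T = 2
((6 + 7)*6)*(-13) + T = ((6 + 7)*6)*(-13) + 2 = (13*6)*(-13) + 2 = 78*(-13) + 2 = -1014 + 2 = -1012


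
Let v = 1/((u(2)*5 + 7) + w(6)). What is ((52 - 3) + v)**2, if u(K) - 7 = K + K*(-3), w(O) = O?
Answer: 1885129/784 ≈ 2404.5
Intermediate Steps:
u(K) = 7 - 2*K (u(K) = 7 + (K + K*(-3)) = 7 + (K - 3*K) = 7 - 2*K)
v = 1/28 (v = 1/(((7 - 2*2)*5 + 7) + 6) = 1/(((7 - 4)*5 + 7) + 6) = 1/((3*5 + 7) + 6) = 1/((15 + 7) + 6) = 1/(22 + 6) = 1/28 ≈ 0.035714)
((52 - 3) + v)**2 = ((52 - 3) + 1/28)**2 = (49 + 1/28)**2 = (1373/28)**2 = 1885129/784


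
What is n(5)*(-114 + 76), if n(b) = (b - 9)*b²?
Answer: 3800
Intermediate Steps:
n(b) = b²*(-9 + b) (n(b) = (-9 + b)*b² = b²*(-9 + b))
n(5)*(-114 + 76) = (5²*(-9 + 5))*(-114 + 76) = (25*(-4))*(-38) = -100*(-38) = 3800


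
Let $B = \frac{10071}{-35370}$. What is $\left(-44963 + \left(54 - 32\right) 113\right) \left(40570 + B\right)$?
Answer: $- \frac{2257496531979}{1310} \approx -1.7233 \cdot 10^{9}$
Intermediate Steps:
$B = - \frac{373}{1310}$ ($B = 10071 \left(- \frac{1}{35370}\right) = - \frac{373}{1310} \approx -0.28473$)
$\left(-44963 + \left(54 - 32\right) 113\right) \left(40570 + B\right) = \left(-44963 + \left(54 - 32\right) 113\right) \left(40570 - \frac{373}{1310}\right) = \left(-44963 + 22 \cdot 113\right) \frac{53146327}{1310} = \left(-44963 + 2486\right) \frac{53146327}{1310} = \left(-42477\right) \frac{53146327}{1310} = - \frac{2257496531979}{1310}$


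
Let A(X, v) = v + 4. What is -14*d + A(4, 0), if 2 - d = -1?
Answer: -38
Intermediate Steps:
d = 3 (d = 2 - 1*(-1) = 2 + 1 = 3)
A(X, v) = 4 + v
-14*d + A(4, 0) = -14*3 + (4 + 0) = -42 + 4 = -38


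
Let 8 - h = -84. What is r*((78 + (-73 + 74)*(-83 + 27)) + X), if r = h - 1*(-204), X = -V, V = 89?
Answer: -19832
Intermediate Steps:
h = 92 (h = 8 - 1*(-84) = 8 + 84 = 92)
X = -89 (X = -1*89 = -89)
r = 296 (r = 92 - 1*(-204) = 92 + 204 = 296)
r*((78 + (-73 + 74)*(-83 + 27)) + X) = 296*((78 + (-73 + 74)*(-83 + 27)) - 89) = 296*((78 + 1*(-56)) - 89) = 296*((78 - 56) - 89) = 296*(22 - 89) = 296*(-67) = -19832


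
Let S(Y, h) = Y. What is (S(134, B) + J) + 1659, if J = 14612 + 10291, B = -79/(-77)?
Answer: 26696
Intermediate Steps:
B = 79/77 (B = -79*(-1/77) = 79/77 ≈ 1.0260)
J = 24903
(S(134, B) + J) + 1659 = (134 + 24903) + 1659 = 25037 + 1659 = 26696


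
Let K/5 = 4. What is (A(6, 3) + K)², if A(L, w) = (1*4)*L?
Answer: 1936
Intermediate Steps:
A(L, w) = 4*L
K = 20 (K = 5*4 = 20)
(A(6, 3) + K)² = (4*6 + 20)² = (24 + 20)² = 44² = 1936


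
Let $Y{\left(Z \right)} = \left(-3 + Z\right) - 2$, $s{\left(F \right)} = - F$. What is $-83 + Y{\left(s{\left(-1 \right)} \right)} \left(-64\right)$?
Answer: $173$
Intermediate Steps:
$Y{\left(Z \right)} = -5 + Z$
$-83 + Y{\left(s{\left(-1 \right)} \right)} \left(-64\right) = -83 + \left(-5 - -1\right) \left(-64\right) = -83 + \left(-5 + 1\right) \left(-64\right) = -83 - -256 = -83 + 256 = 173$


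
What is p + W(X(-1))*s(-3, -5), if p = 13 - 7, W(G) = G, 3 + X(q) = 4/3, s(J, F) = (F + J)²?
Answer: -302/3 ≈ -100.67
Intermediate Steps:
X(q) = -5/3 (X(q) = -3 + 4/3 = -5/3)
p = 6
p + W(X(-1))*s(-3, -5) = 6 - 5*(-5 - 3)²/3 = 6 - 5/3*(-8)² = 6 - 5/3*64 = 6 - 320/3 = -302/3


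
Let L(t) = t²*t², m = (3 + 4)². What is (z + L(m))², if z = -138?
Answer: 33231339503569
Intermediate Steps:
m = 49 (m = 7² = 49)
L(t) = t⁴
(z + L(m))² = (-138 + 49⁴)² = (-138 + 5764801)² = 5764663² = 33231339503569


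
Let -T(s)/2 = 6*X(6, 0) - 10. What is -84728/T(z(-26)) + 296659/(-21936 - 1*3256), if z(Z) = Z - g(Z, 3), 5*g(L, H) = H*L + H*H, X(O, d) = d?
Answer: -535100239/125960 ≈ -4248.2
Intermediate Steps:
g(L, H) = H**2/5 + H*L/5 (g(L, H) = (H*L + H*H)/5 = (H*L + H**2)/5 = (H**2 + H*L)/5 = H**2/5 + H*L/5)
z(Z) = -9/5 + 2*Z/5 (z(Z) = Z - 3*(3 + Z)/5 = Z - (9/5 + 3*Z/5) = Z + (-9/5 - 3*Z/5) = -9/5 + 2*Z/5)
T(s) = 20 (T(s) = -2*(6*0 - 10) = -2*(0 - 10) = -2*(-10) = 20)
-84728/T(z(-26)) + 296659/(-21936 - 1*3256) = -84728/20 + 296659/(-21936 - 1*3256) = -84728*1/20 + 296659/(-21936 - 3256) = -21182/5 + 296659/(-25192) = -21182/5 + 296659*(-1/25192) = -21182/5 - 296659/25192 = -535100239/125960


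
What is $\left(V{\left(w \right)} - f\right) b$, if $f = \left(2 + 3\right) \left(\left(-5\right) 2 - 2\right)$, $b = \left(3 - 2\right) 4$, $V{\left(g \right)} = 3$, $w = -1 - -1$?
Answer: $252$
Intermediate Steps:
$w = 0$ ($w = -1 + 1 = 0$)
$b = 4$ ($b = 1 \cdot 4 = 4$)
$f = -60$ ($f = 5 \left(-10 - 2\right) = 5 \left(-12\right) = -60$)
$\left(V{\left(w \right)} - f\right) b = \left(3 - -60\right) 4 = \left(3 + 60\right) 4 = 63 \cdot 4 = 252$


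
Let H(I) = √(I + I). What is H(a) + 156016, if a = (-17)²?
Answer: 156016 + 17*√2 ≈ 1.5604e+5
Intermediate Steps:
a = 289
H(I) = √2*√I (H(I) = √(2*I) = √2*√I)
H(a) + 156016 = √2*√289 + 156016 = √2*17 + 156016 = 17*√2 + 156016 = 156016 + 17*√2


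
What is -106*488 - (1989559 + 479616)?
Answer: -2520903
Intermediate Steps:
-106*488 - (1989559 + 479616) = -51728 - 1*2469175 = -51728 - 2469175 = -2520903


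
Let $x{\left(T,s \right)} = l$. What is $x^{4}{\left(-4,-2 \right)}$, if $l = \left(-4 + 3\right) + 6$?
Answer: $625$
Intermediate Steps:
$l = 5$ ($l = -1 + 6 = 5$)
$x{\left(T,s \right)} = 5$
$x^{4}{\left(-4,-2 \right)} = 5^{4} = 625$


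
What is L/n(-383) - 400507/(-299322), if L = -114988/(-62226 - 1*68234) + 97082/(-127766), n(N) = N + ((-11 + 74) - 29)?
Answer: 291155604973917143/217654049152484010 ≈ 1.3377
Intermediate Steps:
n(N) = 34 + N (n(N) = N + (63 - 29) = N + 34 = 34 + N)
L = 253279886/2083544045 (L = -114988/(-62226 - 68234) + 97082*(-1/127766) = -114988/(-130460) - 48541/63883 = -114988*(-1/130460) - 48541/63883 = 28747/32615 - 48541/63883 = 253279886/2083544045 ≈ 0.12156)
L/n(-383) - 400507/(-299322) = 253279886/(2083544045*(34 - 383)) - 400507/(-299322) = (253279886/2083544045)/(-349) - 400507*(-1/299322) = (253279886/2083544045)*(-1/349) + 400507/299322 = -253279886/727156871705 + 400507/299322 = 291155604973917143/217654049152484010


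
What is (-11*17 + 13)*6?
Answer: -1044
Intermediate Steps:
(-11*17 + 13)*6 = (-187 + 13)*6 = -174*6 = -1044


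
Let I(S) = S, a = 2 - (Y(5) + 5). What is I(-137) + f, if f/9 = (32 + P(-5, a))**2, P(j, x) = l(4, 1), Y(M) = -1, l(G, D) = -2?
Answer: 7963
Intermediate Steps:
a = -2 (a = 2 - (-1 + 5) = 2 - 1*4 = 2 - 4 = -2)
P(j, x) = -2
f = 8100 (f = 9*(32 - 2)**2 = 9*30**2 = 9*900 = 8100)
I(-137) + f = -137 + 8100 = 7963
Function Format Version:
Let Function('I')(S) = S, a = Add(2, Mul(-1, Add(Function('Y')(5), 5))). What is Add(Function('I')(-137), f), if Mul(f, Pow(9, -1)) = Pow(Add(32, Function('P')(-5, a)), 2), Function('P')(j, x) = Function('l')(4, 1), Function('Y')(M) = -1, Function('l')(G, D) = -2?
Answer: 7963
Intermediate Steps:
a = -2 (a = Add(2, Mul(-1, Add(-1, 5))) = Add(2, Mul(-1, 4)) = Add(2, -4) = -2)
Function('P')(j, x) = -2
f = 8100 (f = Mul(9, Pow(Add(32, -2), 2)) = Mul(9, Pow(30, 2)) = Mul(9, 900) = 8100)
Add(Function('I')(-137), f) = Add(-137, 8100) = 7963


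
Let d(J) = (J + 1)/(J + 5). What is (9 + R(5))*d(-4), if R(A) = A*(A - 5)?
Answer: -27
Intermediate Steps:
R(A) = A*(-5 + A)
d(J) = (1 + J)/(5 + J)
(9 + R(5))*d(-4) = (9 + 5*(-5 + 5))*((1 - 4)/(5 - 4)) = (9 + 5*0)*(-3/1) = (9 + 0)*(1*(-3)) = 9*(-3) = -27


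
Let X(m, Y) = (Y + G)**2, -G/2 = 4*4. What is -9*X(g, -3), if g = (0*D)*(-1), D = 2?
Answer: -11025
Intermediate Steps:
G = -32 (G = -8*4 = -2*16 = -32)
g = 0 (g = (0*2)*(-1) = 0*(-1) = 0)
X(m, Y) = (-32 + Y)**2 (X(m, Y) = (Y - 32)**2 = (-32 + Y)**2)
-9*X(g, -3) = -9*(-32 - 3)**2 = -9*(-35)**2 = -9*1225 = -11025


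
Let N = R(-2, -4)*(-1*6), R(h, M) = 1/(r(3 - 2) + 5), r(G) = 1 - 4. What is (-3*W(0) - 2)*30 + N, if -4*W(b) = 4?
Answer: 27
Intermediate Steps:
r(G) = -3
W(b) = -1 (W(b) = -¼*4 = -1)
R(h, M) = ½ (R(h, M) = 1/(-3 + 5) = 1/2 = ½)
N = -3 (N = (-1*6)/2 = (½)*(-6) = -3)
(-3*W(0) - 2)*30 + N = (-3*(-1) - 2)*30 - 3 = (3 - 2)*30 - 3 = 1*30 - 3 = 30 - 3 = 27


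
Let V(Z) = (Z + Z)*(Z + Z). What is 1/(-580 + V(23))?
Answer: 1/1536 ≈ 0.00065104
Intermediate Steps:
V(Z) = 4*Z**2 (V(Z) = (2*Z)*(2*Z) = 4*Z**2)
1/(-580 + V(23)) = 1/(-580 + 4*23**2) = 1/(-580 + 4*529) = 1/(-580 + 2116) = 1/1536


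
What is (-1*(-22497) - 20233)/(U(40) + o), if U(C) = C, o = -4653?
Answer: -2264/4613 ≈ -0.49079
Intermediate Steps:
(-1*(-22497) - 20233)/(U(40) + o) = (-1*(-22497) - 20233)/(40 - 4653) = (22497 - 20233)/(-4613) = 2264*(-1/4613) = -2264/4613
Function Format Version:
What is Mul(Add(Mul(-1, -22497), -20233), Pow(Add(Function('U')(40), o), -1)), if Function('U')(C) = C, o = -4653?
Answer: Rational(-2264, 4613) ≈ -0.49079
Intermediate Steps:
Mul(Add(Mul(-1, -22497), -20233), Pow(Add(Function('U')(40), o), -1)) = Mul(Add(Mul(-1, -22497), -20233), Pow(Add(40, -4653), -1)) = Mul(Add(22497, -20233), Pow(-4613, -1)) = Mul(2264, Rational(-1, 4613)) = Rational(-2264, 4613)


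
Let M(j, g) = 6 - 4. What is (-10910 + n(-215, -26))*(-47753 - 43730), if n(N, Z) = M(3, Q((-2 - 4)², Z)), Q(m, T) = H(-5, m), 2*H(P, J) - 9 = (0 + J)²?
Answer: 997896564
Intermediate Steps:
H(P, J) = 9/2 + J²/2 (H(P, J) = 9/2 + (0 + J)²/2 = 9/2 + J²/2)
Q(m, T) = 9/2 + m²/2
M(j, g) = 2
n(N, Z) = 2
(-10910 + n(-215, -26))*(-47753 - 43730) = (-10910 + 2)*(-47753 - 43730) = -10908*(-91483) = 997896564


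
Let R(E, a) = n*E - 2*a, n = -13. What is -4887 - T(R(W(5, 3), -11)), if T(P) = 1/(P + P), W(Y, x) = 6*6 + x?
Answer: -4740389/970 ≈ -4887.0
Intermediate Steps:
W(Y, x) = 36 + x
R(E, a) = -13*E - 2*a
T(P) = 1/(2*P)
-4887 - T(R(W(5, 3), -11)) = -4887 - 1/(2*(-13*(36 + 3) - 2*(-11))) = -4887 - 1/(2*(-13*39 + 22)) = -4887 - 1/(2*(-507 + 22)) = -4887 - 1/(2*(-485)) = -4887 - (-1)/(2*485) = -4887 - 1*(-1/970) = -4887 + 1/970 = -4740389/970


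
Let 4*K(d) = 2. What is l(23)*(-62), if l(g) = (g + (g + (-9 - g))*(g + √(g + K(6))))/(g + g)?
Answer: 248 + 279*√94/46 ≈ 306.80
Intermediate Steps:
K(d) = ½ (K(d) = (¼)*2 = ½)
l(g) = (-9*√(½ + g) - 8*g)/(2*g) (l(g) = (g + (g + (-9 - g))*(g + √(g + ½)))/(g + g) = (g - 9*(g + √(½ + g)))/((2*g)) = (g + (-9*g - 9*√(½ + g)))*(1/(2*g)) = (-9*√(½ + g) - 8*g)*(1/(2*g)) = (-9*√(½ + g) - 8*g)/(2*g))
l(23)*(-62) = (-4 - 9/4*√(2 + 4*23)/23)*(-62) = (-4 - 9/4*1/23*√(2 + 92))*(-62) = (-4 - 9/4*1/23*√94)*(-62) = (-4 - 9*√94/92)*(-62) = 248 + 279*√94/46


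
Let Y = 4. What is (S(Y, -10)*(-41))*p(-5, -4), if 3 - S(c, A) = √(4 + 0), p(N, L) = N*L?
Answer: -820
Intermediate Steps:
p(N, L) = L*N
S(c, A) = 1 (S(c, A) = 3 - √(4 + 0) = 3 - √4 = 3 - 1*2 = 3 - 2 = 1)
(S(Y, -10)*(-41))*p(-5, -4) = (1*(-41))*(-4*(-5)) = -41*20 = -820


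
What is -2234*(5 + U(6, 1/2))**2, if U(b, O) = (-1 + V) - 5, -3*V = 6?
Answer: -20106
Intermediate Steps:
V = -2 (V = -1/3*6 = -2)
U(b, O) = -8 (U(b, O) = (-1 - 2) - 5 = -3 - 5 = -8)
-2234*(5 + U(6, 1/2))**2 = -2234*(5 - 8)**2 = -2234*(-3)**2 = -2234*9 = -20106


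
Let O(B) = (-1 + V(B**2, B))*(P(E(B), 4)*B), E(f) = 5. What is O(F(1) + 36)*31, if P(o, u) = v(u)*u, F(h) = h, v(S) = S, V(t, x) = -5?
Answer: -110112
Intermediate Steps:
P(o, u) = u**2 (P(o, u) = u*u = u**2)
O(B) = -96*B (O(B) = (-1 - 5)*(4**2*B) = -96*B)
O(F(1) + 36)*31 = -96*(1 + 36)*31 = -96*37*31 = -3552*31 = -110112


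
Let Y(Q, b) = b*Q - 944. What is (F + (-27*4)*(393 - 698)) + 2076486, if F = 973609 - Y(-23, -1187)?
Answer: 3056678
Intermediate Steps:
Y(Q, b) = -944 + Q*b (Y(Q, b) = Q*b - 944 = -944 + Q*b)
F = 947252 (F = 973609 - (-944 - 23*(-1187)) = 973609 - (-944 + 27301) = 973609 - 1*26357 = 973609 - 26357 = 947252)
(F + (-27*4)*(393 - 698)) + 2076486 = (947252 + (-27*4)*(393 - 698)) + 2076486 = (947252 - 108*(-305)) + 2076486 = (947252 + 32940) + 2076486 = 980192 + 2076486 = 3056678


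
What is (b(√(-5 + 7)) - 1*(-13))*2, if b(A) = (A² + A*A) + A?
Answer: 34 + 2*√2 ≈ 36.828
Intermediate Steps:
b(A) = A + 2*A² (b(A) = (A² + A²) + A = 2*A² + A = A + 2*A²)
(b(√(-5 + 7)) - 1*(-13))*2 = (√(-5 + 7)*(1 + 2*√(-5 + 7)) - 1*(-13))*2 = (√2*(1 + 2*√2) + 13)*2 = (13 + √2*(1 + 2*√2))*2 = 26 + 2*√2*(1 + 2*√2)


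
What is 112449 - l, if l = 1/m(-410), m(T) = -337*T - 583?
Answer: 15471520562/137587 ≈ 1.1245e+5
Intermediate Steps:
m(T) = -583 - 337*T
l = 1/137587 (l = 1/(-583 - 337*(-410)) = 1/(-583 + 138170) = 1/137587 ≈ 7.2681e-6)
112449 - l = 112449 - 1*1/137587 = 112449 - 1/137587 = 15471520562/137587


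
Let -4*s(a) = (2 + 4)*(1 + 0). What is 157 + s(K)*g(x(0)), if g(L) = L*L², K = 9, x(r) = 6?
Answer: -167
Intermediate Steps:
s(a) = -3/2 (s(a) = -(2 + 4)*(1 + 0)/4 = -3/2)
g(L) = L³
157 + s(K)*g(x(0)) = 157 - 3/2*6³ = 157 - 3/2*216 = 157 - 324 = -167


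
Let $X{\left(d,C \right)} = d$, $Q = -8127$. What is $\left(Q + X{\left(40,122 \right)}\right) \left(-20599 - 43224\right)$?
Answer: $516136601$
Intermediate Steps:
$\left(Q + X{\left(40,122 \right)}\right) \left(-20599 - 43224\right) = \left(-8127 + 40\right) \left(-20599 - 43224\right) = \left(-8087\right) \left(-63823\right) = 516136601$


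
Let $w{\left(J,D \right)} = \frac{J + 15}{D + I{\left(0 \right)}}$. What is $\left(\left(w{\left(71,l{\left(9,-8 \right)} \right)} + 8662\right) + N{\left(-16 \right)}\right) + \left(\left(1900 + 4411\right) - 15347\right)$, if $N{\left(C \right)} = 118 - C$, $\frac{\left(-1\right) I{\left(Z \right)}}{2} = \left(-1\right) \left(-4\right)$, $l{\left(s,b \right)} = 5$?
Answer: $- \frac{806}{3} \approx -268.67$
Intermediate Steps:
$I{\left(Z \right)} = -8$ ($I{\left(Z \right)} = - 2 \left(\left(-1\right) \left(-4\right)\right) = \left(-2\right) 4 = -8$)
$w{\left(J,D \right)} = \frac{15 + J}{-8 + D}$ ($w{\left(J,D \right)} = \frac{J + 15}{D - 8} = \frac{15 + J}{-8 + D}$)
$\left(\left(w{\left(71,l{\left(9,-8 \right)} \right)} + 8662\right) + N{\left(-16 \right)}\right) + \left(\left(1900 + 4411\right) - 15347\right) = \left(\left(\frac{15 + 71}{-8 + 5} + 8662\right) + \left(118 - -16\right)\right) + \left(\left(1900 + 4411\right) - 15347\right) = \left(\left(\frac{1}{-3} \cdot 86 + 8662\right) + \left(118 + 16\right)\right) + \left(6311 - 15347\right) = \left(\left(\left(- \frac{1}{3}\right) 86 + 8662\right) + 134\right) - 9036 = \left(\left(- \frac{86}{3} + 8662\right) + 134\right) - 9036 = \left(\frac{25900}{3} + 134\right) - 9036 = \frac{26302}{3} - 9036 = - \frac{806}{3}$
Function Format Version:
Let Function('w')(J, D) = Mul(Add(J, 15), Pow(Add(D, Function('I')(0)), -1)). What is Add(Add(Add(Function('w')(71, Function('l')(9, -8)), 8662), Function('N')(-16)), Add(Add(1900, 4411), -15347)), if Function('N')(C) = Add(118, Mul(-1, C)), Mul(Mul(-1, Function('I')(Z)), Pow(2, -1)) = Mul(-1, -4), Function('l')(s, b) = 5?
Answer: Rational(-806, 3) ≈ -268.67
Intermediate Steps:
Function('I')(Z) = -8 (Function('I')(Z) = Mul(-2, Mul(-1, -4)) = Mul(-2, 4) = -8)
Function('w')(J, D) = Mul(Pow(Add(-8, D), -1), Add(15, J)) (Function('w')(J, D) = Mul(Add(J, 15), Pow(Add(D, -8), -1)) = Mul(Add(15, J), Pow(Add(-8, D), -1)) = Mul(Pow(Add(-8, D), -1), Add(15, J)))
Add(Add(Add(Function('w')(71, Function('l')(9, -8)), 8662), Function('N')(-16)), Add(Add(1900, 4411), -15347)) = Add(Add(Add(Mul(Pow(Add(-8, 5), -1), Add(15, 71)), 8662), Add(118, Mul(-1, -16))), Add(Add(1900, 4411), -15347)) = Add(Add(Add(Mul(Pow(-3, -1), 86), 8662), Add(118, 16)), Add(6311, -15347)) = Add(Add(Add(Mul(Rational(-1, 3), 86), 8662), 134), -9036) = Add(Add(Add(Rational(-86, 3), 8662), 134), -9036) = Add(Add(Rational(25900, 3), 134), -9036) = Add(Rational(26302, 3), -9036) = Rational(-806, 3)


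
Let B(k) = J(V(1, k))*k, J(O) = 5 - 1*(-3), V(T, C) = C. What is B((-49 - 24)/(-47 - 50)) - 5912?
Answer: -572880/97 ≈ -5906.0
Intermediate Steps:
J(O) = 8 (J(O) = 5 + 3 = 8)
B(k) = 8*k
B((-49 - 24)/(-47 - 50)) - 5912 = 8*((-49 - 24)/(-47 - 50)) - 5912 = 8*(-73/(-97)) - 5912 = 8*(-73*(-1/97)) - 5912 = 8*(73/97) - 5912 = 584/97 - 5912 = -572880/97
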